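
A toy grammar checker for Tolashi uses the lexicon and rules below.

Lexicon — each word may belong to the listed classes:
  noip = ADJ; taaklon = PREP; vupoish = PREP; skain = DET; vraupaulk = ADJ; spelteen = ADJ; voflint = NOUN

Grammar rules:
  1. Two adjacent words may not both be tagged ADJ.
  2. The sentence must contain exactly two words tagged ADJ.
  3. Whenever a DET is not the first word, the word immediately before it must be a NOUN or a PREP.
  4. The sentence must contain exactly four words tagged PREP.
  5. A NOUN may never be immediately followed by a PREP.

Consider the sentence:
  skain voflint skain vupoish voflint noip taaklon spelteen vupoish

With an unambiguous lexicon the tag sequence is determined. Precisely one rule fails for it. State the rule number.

Fixed tagging: DET NOUN DET PREP NOUN ADJ PREP ADJ PREP.
Rule check: R1 holds, R2 holds, R3 holds, R4 violated, R5 holds.
Only rule 4 fails.

4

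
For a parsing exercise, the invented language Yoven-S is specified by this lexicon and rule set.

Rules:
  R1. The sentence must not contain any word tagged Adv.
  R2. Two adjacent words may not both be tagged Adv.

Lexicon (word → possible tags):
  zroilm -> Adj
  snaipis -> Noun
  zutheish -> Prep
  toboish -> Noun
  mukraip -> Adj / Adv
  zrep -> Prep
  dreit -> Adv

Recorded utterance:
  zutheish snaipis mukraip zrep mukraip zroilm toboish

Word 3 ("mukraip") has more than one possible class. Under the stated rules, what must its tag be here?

Candidates per position — 1:zutheish {Prep}; 2:snaipis {Noun}; 3:mukraip {Adj,Adv}; 4:zrep {Prep}; 5:mukraip {Adj,Adv}; 6:zroilm {Adj}; 7:toboish {Noun}.
At position 3, choosing Adv makes rule 1 impossible to satisfy; hence Adj.
At position 5, choosing Adv makes rule 1 impossible to satisfy; hence Adj.
So the tagging must be: Prep Noun Adj Prep Adj Adj Noun.
Rule-by-rule: rule 1 ok; rule 2 ok.

Adj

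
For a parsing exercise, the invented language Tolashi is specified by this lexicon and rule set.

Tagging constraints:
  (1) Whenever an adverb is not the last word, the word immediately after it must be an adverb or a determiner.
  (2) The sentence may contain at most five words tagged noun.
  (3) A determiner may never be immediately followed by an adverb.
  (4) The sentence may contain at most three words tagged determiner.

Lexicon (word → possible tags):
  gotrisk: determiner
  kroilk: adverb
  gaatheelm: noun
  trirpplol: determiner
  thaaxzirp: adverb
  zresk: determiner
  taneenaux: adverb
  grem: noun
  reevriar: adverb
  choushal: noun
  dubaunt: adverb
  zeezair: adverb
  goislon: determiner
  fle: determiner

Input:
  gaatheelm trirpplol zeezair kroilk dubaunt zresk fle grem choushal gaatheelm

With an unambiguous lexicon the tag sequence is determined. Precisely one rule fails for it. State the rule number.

3

Fixed tagging: noun determiner adverb adverb adverb determiner determiner noun noun noun.
Applying the rules: R1 ✓, R2 ✓, R3 ✗, R4 ✓.
Only rule 3 fails.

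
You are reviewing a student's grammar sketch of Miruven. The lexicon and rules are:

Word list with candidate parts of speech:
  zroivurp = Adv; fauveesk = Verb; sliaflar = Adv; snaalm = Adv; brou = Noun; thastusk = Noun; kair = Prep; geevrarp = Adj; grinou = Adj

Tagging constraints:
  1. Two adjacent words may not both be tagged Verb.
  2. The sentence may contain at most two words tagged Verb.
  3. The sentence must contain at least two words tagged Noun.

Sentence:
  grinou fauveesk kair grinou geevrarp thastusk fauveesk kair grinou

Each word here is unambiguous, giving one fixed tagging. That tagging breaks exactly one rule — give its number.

3

Fixed tagging: Adj Verb Prep Adj Adj Noun Verb Prep Adj.
Rule check: R1 pass, R2 pass, R3 fail.
Only rule 3 fails.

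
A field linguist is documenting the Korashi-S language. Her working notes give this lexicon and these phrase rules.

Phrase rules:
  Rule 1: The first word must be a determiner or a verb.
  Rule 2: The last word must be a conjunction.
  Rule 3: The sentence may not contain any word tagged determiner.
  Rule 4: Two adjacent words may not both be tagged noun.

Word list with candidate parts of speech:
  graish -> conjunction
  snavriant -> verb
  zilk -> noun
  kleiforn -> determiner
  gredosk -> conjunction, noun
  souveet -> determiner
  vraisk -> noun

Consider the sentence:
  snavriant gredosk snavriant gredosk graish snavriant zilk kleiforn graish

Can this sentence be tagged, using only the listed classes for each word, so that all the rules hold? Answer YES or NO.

Candidates per position — 1:snavriant {verb}; 2:gredosk {conjunction,noun}; 3:snavriant {verb}; 4:gredosk {conjunction,noun}; 5:graish {conjunction}; 6:snavriant {verb}; 7:zilk {noun}; 8:kleiforn {determiner}; 9:graish {conjunction}.
Rule 3 cannot be satisfied by any choice of tags from the lexicon.
So there is no consistent tagging.

NO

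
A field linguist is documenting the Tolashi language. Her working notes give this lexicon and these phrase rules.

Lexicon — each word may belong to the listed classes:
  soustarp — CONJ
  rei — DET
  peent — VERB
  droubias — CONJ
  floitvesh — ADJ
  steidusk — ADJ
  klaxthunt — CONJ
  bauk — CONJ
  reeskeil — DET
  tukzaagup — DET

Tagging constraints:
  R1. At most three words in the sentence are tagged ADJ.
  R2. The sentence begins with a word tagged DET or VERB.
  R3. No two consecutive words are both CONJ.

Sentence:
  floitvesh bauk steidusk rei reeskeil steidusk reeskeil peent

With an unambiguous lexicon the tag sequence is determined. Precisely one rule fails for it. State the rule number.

Fixed tagging: ADJ CONJ ADJ DET DET ADJ DET VERB.
Checking each rule: R1 ✓, R2 ✗, R3 ✓.
Only rule 2 fails.

2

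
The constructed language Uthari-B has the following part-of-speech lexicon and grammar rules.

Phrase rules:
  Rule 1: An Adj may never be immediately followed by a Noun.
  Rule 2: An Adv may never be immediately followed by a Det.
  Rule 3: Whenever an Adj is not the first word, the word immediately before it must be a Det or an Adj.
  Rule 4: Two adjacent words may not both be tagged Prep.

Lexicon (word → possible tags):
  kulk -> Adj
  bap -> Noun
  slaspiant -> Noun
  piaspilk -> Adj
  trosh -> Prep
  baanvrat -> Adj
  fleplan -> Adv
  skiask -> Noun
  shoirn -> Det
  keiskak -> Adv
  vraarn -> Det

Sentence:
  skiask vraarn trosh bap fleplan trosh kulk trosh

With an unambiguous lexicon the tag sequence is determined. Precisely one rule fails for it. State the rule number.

3

Fixed tagging: Noun Det Prep Noun Adv Prep Adj Prep.
Checking each rule: R1 holds, R2 holds, R3 violated, R4 holds.
Only rule 3 fails.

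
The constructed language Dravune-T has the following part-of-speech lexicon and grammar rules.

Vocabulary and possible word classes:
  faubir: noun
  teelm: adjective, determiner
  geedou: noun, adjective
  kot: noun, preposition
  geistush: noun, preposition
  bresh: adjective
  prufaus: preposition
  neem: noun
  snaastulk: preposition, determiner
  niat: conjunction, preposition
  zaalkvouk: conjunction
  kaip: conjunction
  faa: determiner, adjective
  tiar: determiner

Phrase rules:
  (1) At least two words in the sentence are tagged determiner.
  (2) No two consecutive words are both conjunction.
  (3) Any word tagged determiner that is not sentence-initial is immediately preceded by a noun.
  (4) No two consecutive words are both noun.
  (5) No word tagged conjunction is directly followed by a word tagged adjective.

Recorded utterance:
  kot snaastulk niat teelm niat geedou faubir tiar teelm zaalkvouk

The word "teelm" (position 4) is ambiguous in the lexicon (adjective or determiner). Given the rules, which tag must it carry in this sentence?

adjective

Candidates per position — 1:kot {noun,preposition}; 2:snaastulk {preposition,determiner}; 3:niat {conjunction,preposition}; 4:teelm {adjective,determiner}; 5:niat {conjunction,preposition}; 6:geedou {noun,adjective}; 7:faubir {noun}; 8:tiar {determiner}; 9:teelm {adjective,determiner}; 10:zaalkvouk {conjunction}.
At position 4, choosing determiner makes rule 3 impossible to satisfy; hence adjective.
At position 6, choosing noun makes rule 4 impossible to satisfy; hence adjective.
At position 9, choosing determiner makes rule 3 impossible to satisfy; hence adjective.
At position 2, choosing preposition makes rule 1 impossible to satisfy; hence determiner.
At position 3, choosing conjunction makes rule 5 impossible to satisfy; hence preposition.
At position 5, choosing conjunction makes rule 5 impossible to satisfy; hence preposition.
At position 1, choosing preposition makes rule 3 impossible to satisfy; hence noun.
So the tagging must be: noun determiner preposition adjective preposition adjective noun determiner adjective conjunction.
Verifying each rule — rule 1 holds; rule 2 holds; rule 3 holds; rule 4 holds; rule 5 holds.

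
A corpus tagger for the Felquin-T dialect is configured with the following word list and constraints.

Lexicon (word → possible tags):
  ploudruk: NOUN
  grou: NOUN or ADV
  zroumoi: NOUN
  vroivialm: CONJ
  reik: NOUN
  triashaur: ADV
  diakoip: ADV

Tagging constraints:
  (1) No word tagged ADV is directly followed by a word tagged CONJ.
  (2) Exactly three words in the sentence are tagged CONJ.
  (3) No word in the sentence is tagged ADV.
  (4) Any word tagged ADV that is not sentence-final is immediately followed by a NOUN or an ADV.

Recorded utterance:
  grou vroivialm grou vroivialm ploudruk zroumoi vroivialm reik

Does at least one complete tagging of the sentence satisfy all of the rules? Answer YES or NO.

YES

Candidates per position — 1:grou {NOUN,ADV}; 2:vroivialm {CONJ}; 3:grou {NOUN,ADV}; 4:vroivialm {CONJ}; 5:ploudruk {NOUN}; 6:zroumoi {NOUN}; 7:vroivialm {CONJ}; 8:reik {NOUN}.
One satisfying assignment: NOUN CONJ NOUN CONJ NOUN NOUN CONJ NOUN.
Verifying each rule — rule 1 satisfied; rule 2 satisfied; rule 3 satisfied; rule 4 satisfied.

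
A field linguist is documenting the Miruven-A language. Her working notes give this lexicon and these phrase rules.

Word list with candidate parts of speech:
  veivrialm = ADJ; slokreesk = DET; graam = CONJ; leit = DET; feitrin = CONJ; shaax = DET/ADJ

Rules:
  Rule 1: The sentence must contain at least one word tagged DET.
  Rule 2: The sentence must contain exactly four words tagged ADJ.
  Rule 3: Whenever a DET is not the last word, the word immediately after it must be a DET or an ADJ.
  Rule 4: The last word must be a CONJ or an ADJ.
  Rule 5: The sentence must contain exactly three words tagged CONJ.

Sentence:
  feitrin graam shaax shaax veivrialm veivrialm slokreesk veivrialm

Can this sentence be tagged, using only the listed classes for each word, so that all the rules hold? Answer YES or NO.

Candidates per position — 1:feitrin {CONJ}; 2:graam {CONJ}; 3:shaax {DET,ADJ}; 4:shaax {DET,ADJ}; 5:veivrialm {ADJ}; 6:veivrialm {ADJ}; 7:slokreesk {DET}; 8:veivrialm {ADJ}.
Rule 5 cannot be satisfied by any choice of tags from the lexicon.
So there is no consistent tagging.

NO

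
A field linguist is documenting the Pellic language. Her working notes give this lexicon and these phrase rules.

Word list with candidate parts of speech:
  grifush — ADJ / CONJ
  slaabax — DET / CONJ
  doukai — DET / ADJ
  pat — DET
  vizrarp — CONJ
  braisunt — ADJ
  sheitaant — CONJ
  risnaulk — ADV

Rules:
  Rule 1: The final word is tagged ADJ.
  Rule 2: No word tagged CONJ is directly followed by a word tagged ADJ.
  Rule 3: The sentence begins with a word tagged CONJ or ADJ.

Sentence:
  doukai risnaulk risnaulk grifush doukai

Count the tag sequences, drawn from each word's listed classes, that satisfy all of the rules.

1

Candidates per position — 1:doukai {DET,ADJ}; 2:risnaulk {ADV}; 3:risnaulk {ADV}; 4:grifush {ADJ,CONJ}; 5:doukai {DET,ADJ}.
There are 8 candidate sequences in total.
The sequences that satisfy every rule: ADJ ADV ADV ADJ ADJ.
Count = 1.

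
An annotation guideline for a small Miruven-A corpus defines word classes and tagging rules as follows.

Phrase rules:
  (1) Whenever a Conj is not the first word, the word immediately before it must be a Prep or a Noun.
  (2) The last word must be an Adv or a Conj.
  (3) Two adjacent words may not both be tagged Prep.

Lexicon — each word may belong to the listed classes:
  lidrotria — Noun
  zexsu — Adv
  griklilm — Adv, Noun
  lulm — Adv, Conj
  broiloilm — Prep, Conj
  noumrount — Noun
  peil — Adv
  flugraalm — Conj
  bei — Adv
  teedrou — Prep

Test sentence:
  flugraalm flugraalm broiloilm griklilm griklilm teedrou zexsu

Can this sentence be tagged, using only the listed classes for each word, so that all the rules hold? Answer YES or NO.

Candidates per position — 1:flugraalm {Conj}; 2:flugraalm {Conj}; 3:broiloilm {Prep,Conj}; 4:griklilm {Adv,Noun}; 5:griklilm {Adv,Noun}; 6:teedrou {Prep}; 7:zexsu {Adv}.
Rule 1 cannot be satisfied by any choice of tags from the lexicon.
So there is no consistent tagging.

NO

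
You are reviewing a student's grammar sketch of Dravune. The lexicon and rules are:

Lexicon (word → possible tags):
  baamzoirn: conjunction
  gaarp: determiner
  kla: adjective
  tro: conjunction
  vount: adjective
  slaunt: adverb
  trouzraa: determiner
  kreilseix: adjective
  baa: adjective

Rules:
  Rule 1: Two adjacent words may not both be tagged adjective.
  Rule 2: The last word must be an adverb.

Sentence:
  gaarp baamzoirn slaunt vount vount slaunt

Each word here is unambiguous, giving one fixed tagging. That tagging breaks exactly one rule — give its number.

Fixed tagging: determiner conjunction adverb adjective adjective adverb.
Rule check: R1 fails, R2 ok.
Only rule 1 fails.

1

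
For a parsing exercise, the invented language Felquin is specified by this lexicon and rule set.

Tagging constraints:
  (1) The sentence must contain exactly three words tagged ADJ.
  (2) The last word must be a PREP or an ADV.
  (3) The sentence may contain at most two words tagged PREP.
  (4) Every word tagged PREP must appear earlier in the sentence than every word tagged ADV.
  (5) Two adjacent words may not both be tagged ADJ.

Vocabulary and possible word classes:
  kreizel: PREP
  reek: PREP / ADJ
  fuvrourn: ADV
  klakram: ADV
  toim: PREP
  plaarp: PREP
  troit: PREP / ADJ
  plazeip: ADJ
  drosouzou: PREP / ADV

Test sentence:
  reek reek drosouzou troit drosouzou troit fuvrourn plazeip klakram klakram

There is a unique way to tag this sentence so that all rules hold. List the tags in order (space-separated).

Candidates per position — 1:reek {PREP,ADJ}; 2:reek {PREP,ADJ}; 3:drosouzou {PREP,ADV}; 4:troit {PREP,ADJ}; 5:drosouzou {PREP,ADV}; 6:troit {PREP,ADJ}; 7:fuvrourn {ADV}; 8:plazeip {ADJ}; 9:klakram {ADV}; 10:klakram {ADV}.
The remaining ambiguous positions (1, 2, 3, 4, 5, 6) are resolved jointly — only one combination satisfies every rule.
The only consistent sequence is: PREP PREP ADV ADJ ADV ADJ ADV ADJ ADV ADV.
Verifying each rule — rule 1 ✓; rule 2 ✓; rule 3 ✓; rule 4 ✓; rule 5 ✓.

PREP PREP ADV ADJ ADV ADJ ADV ADJ ADV ADV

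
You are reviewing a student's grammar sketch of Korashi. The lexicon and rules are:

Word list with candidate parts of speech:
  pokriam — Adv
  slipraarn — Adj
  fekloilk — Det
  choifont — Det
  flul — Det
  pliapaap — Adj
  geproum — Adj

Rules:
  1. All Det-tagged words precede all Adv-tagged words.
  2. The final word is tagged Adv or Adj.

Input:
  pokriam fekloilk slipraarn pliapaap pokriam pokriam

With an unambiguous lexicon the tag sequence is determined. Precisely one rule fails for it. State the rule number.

Fixed tagging: Adv Det Adj Adj Adv Adv.
Applying the rules: R1 fails, R2 ok.
Only rule 1 fails.

1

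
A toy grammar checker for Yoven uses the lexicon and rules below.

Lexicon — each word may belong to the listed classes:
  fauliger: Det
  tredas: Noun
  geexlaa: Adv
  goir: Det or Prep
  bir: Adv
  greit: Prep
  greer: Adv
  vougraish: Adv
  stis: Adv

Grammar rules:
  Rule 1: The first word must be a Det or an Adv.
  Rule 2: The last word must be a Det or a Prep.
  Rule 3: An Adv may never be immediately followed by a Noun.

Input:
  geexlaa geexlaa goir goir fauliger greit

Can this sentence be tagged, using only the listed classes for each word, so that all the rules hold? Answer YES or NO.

Candidates per position — 1:geexlaa {Adv}; 2:geexlaa {Adv}; 3:goir {Det,Prep}; 4:goir {Det,Prep}; 5:fauliger {Det}; 6:greit {Prep}.
One satisfying assignment: Adv Adv Det Prep Det Prep.
Rule-by-rule: rule 1 ok; rule 2 ok; rule 3 ok.

YES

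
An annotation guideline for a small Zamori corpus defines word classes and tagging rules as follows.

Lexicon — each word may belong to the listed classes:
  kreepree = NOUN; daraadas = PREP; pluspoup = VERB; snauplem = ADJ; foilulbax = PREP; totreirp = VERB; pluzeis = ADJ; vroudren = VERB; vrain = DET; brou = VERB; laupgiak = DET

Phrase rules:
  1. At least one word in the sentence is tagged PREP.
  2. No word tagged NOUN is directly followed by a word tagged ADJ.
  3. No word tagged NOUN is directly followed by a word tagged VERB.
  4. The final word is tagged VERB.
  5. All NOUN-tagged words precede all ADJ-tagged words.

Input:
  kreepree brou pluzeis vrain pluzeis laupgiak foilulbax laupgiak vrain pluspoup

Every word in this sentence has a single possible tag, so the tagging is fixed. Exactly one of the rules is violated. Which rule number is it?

3

Fixed tagging: NOUN VERB ADJ DET ADJ DET PREP DET DET VERB.
Applying the rules: R1 holds, R2 holds, R3 violated, R4 holds, R5 holds.
Only rule 3 fails.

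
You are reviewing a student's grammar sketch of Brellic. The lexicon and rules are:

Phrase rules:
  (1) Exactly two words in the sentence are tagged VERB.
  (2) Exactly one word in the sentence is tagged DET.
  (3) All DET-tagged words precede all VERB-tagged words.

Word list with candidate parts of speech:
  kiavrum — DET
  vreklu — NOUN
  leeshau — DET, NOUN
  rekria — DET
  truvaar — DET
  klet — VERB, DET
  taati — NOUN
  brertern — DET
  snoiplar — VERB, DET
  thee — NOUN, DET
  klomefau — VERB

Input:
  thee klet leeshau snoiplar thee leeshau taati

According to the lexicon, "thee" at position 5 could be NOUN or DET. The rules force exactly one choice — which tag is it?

NOUN

Candidates per position — 1:thee {NOUN,DET}; 2:klet {VERB,DET}; 3:leeshau {DET,NOUN}; 4:snoiplar {VERB,DET}; 5:thee {NOUN,DET}; 6:leeshau {DET,NOUN}; 7:taati {NOUN}.
Position 2: DET is ruled out by rule 1; that leaves VERB.
Position 3: DET is ruled out by rule 3; that leaves NOUN.
Position 4: DET is ruled out by rule 1; that leaves VERB.
Position 5: DET is ruled out by rule 3; that leaves NOUN.
Position 6: DET is ruled out by rule 3; that leaves NOUN.
Position 1: NOUN is ruled out by rule 2; that leaves DET.
That leaves exactly one tagging: DET VERB NOUN VERB NOUN NOUN NOUN.
Rule-by-rule: rule 1 ✓; rule 2 ✓; rule 3 ✓.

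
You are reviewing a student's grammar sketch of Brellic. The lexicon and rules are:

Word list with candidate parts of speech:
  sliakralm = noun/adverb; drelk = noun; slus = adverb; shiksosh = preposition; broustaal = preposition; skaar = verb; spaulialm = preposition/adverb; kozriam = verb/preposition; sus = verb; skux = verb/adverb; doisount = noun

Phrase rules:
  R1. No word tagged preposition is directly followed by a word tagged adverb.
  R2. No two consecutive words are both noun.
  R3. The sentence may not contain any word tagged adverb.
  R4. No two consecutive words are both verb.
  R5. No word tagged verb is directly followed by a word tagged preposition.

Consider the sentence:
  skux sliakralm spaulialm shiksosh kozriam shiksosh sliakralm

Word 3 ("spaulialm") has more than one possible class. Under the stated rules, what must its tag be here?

Candidates per position — 1:skux {verb,adverb}; 2:sliakralm {noun,adverb}; 3:spaulialm {preposition,adverb}; 4:shiksosh {preposition}; 5:kozriam {verb,preposition}; 6:shiksosh {preposition}; 7:sliakralm {noun,adverb}.
If word 1 were adverb, no tagging could satisfy rule 3; so word 1 is verb.
If word 2 were adverb, no tagging could satisfy rule 3; so word 2 is noun.
If word 3 were adverb, no tagging could satisfy rule 3; so word 3 is preposition.
If word 5 were verb, no tagging could satisfy rule 5; so word 5 is preposition.
If word 7 were adverb, no tagging could satisfy rule 1; so word 7 is noun.
That leaves exactly one tagging: verb noun preposition preposition preposition preposition noun.
Check: rule 1 ok; rule 2 ok; rule 3 ok; rule 4 ok; rule 5 ok.

preposition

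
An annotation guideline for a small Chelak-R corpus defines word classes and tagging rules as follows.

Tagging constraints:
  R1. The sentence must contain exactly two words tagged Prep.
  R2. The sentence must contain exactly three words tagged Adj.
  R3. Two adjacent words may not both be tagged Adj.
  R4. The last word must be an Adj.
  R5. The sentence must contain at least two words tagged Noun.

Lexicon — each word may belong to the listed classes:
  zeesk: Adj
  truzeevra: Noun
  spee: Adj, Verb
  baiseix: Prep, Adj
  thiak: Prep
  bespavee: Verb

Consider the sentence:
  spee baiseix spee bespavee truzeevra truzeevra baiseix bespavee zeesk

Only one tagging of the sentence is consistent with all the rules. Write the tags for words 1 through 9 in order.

Candidates per position — 1:spee {Adj,Verb}; 2:baiseix {Prep,Adj}; 3:spee {Adj,Verb}; 4:bespavee {Verb}; 5:truzeevra {Noun}; 6:truzeevra {Noun}; 7:baiseix {Prep,Adj}; 8:bespavee {Verb}; 9:zeesk {Adj}.
Word 2 cannot be Adj — rule 1 would then fail for every completion. It is Prep.
Word 7 cannot be Adj — rule 1 would then fail for every completion. It is Prep.
Word 1 cannot be Verb — rule 2 would then fail for every completion. It is Adj.
Word 3 cannot be Verb — rule 2 would then fail for every completion. It is Adj.
That leaves exactly one tagging: Adj Prep Adj Verb Noun Noun Prep Verb Adj.
Rule-by-rule: rule 1 holds; rule 2 holds; rule 3 holds; rule 4 holds; rule 5 holds.

Adj Prep Adj Verb Noun Noun Prep Verb Adj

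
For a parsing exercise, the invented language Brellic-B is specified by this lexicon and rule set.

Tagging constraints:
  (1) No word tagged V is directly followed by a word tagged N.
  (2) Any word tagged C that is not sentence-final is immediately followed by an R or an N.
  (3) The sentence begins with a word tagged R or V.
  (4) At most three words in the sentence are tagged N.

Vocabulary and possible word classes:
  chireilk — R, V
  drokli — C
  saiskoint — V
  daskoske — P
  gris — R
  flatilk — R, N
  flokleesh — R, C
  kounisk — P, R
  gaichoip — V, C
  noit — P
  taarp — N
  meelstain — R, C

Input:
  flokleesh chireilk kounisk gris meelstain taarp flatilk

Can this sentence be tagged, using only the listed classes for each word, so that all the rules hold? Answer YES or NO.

Candidates per position — 1:flokleesh {R,C}; 2:chireilk {R,V}; 3:kounisk {P,R}; 4:gris {R}; 5:meelstain {R,C}; 6:taarp {N}; 7:flatilk {R,N}.
One satisfying assignment: R R P R C N N.
Verifying each rule — rule 1 holds; rule 2 holds; rule 3 holds; rule 4 holds.

YES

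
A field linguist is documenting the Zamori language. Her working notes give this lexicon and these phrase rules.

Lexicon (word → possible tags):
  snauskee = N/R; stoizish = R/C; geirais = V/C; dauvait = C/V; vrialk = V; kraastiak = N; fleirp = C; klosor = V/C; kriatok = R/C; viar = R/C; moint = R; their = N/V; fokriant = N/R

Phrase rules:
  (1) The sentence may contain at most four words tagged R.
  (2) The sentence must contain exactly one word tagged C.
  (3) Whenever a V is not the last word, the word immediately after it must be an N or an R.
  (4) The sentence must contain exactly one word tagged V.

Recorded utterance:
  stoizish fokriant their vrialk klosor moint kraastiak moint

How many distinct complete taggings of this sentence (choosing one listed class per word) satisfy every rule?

0

Candidates per position — 1:stoizish {R,C}; 2:fokriant {N,R}; 3:their {N,V}; 4:vrialk {V}; 5:klosor {V,C}; 6:moint {R}; 7:kraastiak {N}; 8:moint {R}.
There are 16 candidate sequences in total.
Rule 3 cannot be satisfied by any choice of tags from the lexicon.
So there is no consistent tagging.
Count = 0.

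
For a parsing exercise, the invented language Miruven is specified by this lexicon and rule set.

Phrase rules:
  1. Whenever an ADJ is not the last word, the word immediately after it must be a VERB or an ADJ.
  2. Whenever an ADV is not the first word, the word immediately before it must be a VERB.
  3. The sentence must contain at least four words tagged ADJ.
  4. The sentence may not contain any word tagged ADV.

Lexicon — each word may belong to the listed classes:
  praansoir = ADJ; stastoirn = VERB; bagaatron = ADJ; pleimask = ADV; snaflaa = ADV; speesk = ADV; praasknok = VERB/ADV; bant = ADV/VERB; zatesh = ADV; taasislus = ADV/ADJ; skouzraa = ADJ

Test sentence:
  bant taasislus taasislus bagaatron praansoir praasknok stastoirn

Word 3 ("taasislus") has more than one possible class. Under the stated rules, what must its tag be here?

Candidates per position — 1:bant {ADV,VERB}; 2:taasislus {ADV,ADJ}; 3:taasislus {ADV,ADJ}; 4:bagaatron {ADJ}; 5:praansoir {ADJ}; 6:praasknok {VERB,ADV}; 7:stastoirn {VERB}.
Position 1: tagging it ADV would leave rule 4 unsatisfiable, so it must be VERB.
Position 2: tagging it ADV would leave rule 3 unsatisfiable, so it must be ADJ.
Position 3: tagging it ADV would leave rule 1 unsatisfiable, so it must be ADJ.
Position 6: tagging it ADV would leave rule 1 unsatisfiable, so it must be VERB.
That leaves exactly one tagging: VERB ADJ ADJ ADJ ADJ VERB VERB.
Checking: rule 1 holds; rule 2 holds; rule 3 holds; rule 4 holds.

ADJ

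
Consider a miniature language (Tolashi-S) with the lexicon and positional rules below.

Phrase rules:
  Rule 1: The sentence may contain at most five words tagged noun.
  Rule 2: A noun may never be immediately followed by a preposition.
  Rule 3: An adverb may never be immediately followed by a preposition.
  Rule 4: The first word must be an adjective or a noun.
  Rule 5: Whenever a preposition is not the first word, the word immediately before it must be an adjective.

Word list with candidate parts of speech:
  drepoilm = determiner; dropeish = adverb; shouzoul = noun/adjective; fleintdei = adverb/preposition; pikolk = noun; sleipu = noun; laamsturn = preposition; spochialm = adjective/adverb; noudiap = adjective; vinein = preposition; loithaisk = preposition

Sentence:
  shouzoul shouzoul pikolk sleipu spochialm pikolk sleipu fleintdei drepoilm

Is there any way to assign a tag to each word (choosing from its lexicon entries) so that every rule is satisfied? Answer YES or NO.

YES

Candidates per position — 1:shouzoul {noun,adjective}; 2:shouzoul {noun,adjective}; 3:pikolk {noun}; 4:sleipu {noun}; 5:spochialm {adjective,adverb}; 6:pikolk {noun}; 7:sleipu {noun}; 8:fleintdei {adverb,preposition}; 9:drepoilm {determiner}.
One satisfying assignment: noun adjective noun noun adverb noun noun adverb determiner.
Verifying each rule — rule 1 ✓; rule 2 ✓; rule 3 ✓; rule 4 ✓; rule 5 ✓.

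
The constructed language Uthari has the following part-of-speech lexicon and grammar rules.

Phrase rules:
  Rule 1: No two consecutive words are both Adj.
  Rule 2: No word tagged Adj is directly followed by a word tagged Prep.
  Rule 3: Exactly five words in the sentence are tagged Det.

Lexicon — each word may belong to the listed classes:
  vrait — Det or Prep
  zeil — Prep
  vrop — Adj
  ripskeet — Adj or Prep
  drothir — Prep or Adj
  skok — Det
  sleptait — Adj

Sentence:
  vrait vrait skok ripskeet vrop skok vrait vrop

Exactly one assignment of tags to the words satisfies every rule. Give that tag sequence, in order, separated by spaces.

Det Det Det Prep Adj Det Det Adj

Candidates per position — 1:vrait {Det,Prep}; 2:vrait {Det,Prep}; 3:skok {Det}; 4:ripskeet {Adj,Prep}; 5:vrop {Adj}; 6:skok {Det}; 7:vrait {Det,Prep}; 8:vrop {Adj}.
Word 1 cannot be Prep — rule 3 would then fail for every completion. It is Det.
Word 2 cannot be Prep — rule 3 would then fail for every completion. It is Det.
Word 4 cannot be Adj — rule 1 would then fail for every completion. It is Prep.
Word 7 cannot be Prep — rule 3 would then fail for every completion. It is Det.
That leaves exactly one tagging: Det Det Det Prep Adj Det Det Adj.
Check: rule 1 satisfied; rule 2 satisfied; rule 3 satisfied.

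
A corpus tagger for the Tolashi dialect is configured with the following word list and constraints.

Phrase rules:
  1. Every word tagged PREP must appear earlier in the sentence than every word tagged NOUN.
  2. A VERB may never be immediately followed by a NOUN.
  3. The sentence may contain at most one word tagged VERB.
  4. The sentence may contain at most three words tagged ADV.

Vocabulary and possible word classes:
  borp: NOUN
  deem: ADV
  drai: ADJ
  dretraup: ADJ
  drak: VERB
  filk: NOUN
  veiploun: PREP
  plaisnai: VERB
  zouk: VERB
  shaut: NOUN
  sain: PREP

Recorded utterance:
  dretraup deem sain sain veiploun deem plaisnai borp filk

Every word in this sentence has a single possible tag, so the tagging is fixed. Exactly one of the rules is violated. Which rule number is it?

2

Fixed tagging: ADJ ADV PREP PREP PREP ADV VERB NOUN NOUN.
Rule check: R1 holds, R2 violated, R3 holds, R4 holds.
Only rule 2 fails.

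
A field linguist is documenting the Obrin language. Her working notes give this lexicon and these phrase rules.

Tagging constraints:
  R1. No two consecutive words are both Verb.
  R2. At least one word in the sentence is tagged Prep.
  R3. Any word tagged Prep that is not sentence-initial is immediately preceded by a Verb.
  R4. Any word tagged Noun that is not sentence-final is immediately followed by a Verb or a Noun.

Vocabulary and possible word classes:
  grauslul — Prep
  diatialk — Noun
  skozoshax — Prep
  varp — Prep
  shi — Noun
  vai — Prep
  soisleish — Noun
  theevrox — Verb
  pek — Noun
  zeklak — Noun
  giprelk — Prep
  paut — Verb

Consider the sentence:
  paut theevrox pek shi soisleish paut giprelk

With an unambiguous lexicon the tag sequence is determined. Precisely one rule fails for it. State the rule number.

1

Fixed tagging: Verb Verb Noun Noun Noun Verb Prep.
Checking each rule: R1 fail, R2 pass, R3 pass, R4 pass.
Only rule 1 fails.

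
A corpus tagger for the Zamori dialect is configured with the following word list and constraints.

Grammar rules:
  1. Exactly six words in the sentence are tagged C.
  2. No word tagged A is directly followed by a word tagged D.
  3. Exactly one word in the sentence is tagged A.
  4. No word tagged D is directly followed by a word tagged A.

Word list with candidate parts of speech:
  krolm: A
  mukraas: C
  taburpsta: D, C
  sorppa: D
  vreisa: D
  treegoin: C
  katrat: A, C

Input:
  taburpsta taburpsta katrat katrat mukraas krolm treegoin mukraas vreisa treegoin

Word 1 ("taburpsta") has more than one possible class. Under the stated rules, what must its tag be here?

D

Candidates per position — 1:taburpsta {D,C}; 2:taburpsta {D,C}; 3:katrat {A,C}; 4:katrat {A,C}; 5:mukraas {C}; 6:krolm {A}; 7:treegoin {C}; 8:mukraas {C}; 9:vreisa {D}; 10:treegoin {C}.
Position 3: tagging it A would leave rule 3 unsatisfiable, so it must be C.
Position 4: tagging it A would leave rule 3 unsatisfiable, so it must be C.
Position 1: tagging it C would leave rule 1 unsatisfiable, so it must be D.
Position 2: tagging it C would leave rule 1 unsatisfiable, so it must be D.
That leaves exactly one tagging: D D C C C A C C D C.
Rule-by-rule: rule 1 holds; rule 2 holds; rule 3 holds; rule 4 holds.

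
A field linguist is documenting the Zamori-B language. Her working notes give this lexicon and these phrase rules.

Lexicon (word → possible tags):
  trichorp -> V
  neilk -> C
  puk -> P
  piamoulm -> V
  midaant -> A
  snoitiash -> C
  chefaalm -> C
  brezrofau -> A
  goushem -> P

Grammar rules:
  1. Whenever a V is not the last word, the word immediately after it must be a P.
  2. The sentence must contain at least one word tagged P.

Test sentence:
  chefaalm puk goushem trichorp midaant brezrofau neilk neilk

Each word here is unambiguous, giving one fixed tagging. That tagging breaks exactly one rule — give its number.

1

Fixed tagging: C P P V A A C C.
Checking each rule: R1 fail, R2 pass.
Only rule 1 fails.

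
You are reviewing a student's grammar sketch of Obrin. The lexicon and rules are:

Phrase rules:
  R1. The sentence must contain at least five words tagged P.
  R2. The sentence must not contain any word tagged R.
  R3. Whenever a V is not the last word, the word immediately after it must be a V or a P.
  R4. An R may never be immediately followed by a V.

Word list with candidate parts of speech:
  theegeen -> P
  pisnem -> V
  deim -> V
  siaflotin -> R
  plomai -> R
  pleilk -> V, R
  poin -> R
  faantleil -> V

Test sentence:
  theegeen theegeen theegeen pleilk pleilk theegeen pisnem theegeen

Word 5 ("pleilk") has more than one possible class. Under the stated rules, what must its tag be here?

Candidates per position — 1:theegeen {P}; 2:theegeen {P}; 3:theegeen {P}; 4:pleilk {V,R}; 5:pleilk {V,R}; 6:theegeen {P}; 7:pisnem {V}; 8:theegeen {P}.
At position 4, choosing R makes rule 2 impossible to satisfy; hence V.
At position 5, choosing R makes rule 2 impossible to satisfy; hence V.
The unique satisfying tagging is: P P P V V P V P.
Rule-by-rule: rule 1 satisfied; rule 2 satisfied; rule 3 satisfied; rule 4 satisfied.

V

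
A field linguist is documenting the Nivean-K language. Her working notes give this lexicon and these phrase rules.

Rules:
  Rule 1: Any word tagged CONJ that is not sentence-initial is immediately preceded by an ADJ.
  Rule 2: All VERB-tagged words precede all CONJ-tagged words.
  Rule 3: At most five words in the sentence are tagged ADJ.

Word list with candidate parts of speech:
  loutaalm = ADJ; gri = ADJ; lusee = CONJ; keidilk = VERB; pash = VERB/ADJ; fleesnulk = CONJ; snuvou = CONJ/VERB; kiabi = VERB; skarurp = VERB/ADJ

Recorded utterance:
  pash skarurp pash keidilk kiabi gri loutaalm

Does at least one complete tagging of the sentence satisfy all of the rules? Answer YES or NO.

YES

Candidates per position — 1:pash {VERB,ADJ}; 2:skarurp {VERB,ADJ}; 3:pash {VERB,ADJ}; 4:keidilk {VERB}; 5:kiabi {VERB}; 6:gri {ADJ}; 7:loutaalm {ADJ}.
One satisfying assignment: VERB VERB ADJ VERB VERB ADJ ADJ.
Rule-by-rule: rule 1 ok; rule 2 ok; rule 3 ok.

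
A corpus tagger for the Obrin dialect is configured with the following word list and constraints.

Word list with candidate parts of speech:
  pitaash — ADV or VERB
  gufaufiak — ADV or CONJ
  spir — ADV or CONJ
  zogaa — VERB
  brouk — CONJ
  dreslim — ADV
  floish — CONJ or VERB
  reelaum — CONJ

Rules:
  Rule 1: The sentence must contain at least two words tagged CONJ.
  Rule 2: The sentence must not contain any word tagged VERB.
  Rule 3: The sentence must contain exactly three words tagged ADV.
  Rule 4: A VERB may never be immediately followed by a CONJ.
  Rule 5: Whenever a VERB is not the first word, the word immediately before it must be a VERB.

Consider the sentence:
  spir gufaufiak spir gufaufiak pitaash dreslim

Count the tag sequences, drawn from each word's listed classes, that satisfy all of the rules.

4

Candidates per position — 1:spir {ADV,CONJ}; 2:gufaufiak {ADV,CONJ}; 3:spir {ADV,CONJ}; 4:gufaufiak {ADV,CONJ}; 5:pitaash {ADV,VERB}; 6:dreslim {ADV}.
There are 32 candidate sequences in total.
The sequences that satisfy every rule: ADV CONJ CONJ CONJ ADV ADV; CONJ ADV CONJ CONJ ADV ADV; CONJ CONJ ADV CONJ ADV ADV; CONJ CONJ CONJ ADV ADV ADV.
Count = 4.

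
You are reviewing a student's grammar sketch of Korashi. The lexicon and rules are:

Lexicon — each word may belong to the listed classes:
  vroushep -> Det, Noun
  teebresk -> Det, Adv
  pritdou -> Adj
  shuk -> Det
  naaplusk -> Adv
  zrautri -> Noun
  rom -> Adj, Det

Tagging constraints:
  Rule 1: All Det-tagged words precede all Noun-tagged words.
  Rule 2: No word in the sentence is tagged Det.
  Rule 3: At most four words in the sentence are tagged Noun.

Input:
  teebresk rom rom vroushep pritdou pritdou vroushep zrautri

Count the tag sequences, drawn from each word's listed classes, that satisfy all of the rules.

1

Candidates per position — 1:teebresk {Det,Adv}; 2:rom {Adj,Det}; 3:rom {Adj,Det}; 4:vroushep {Det,Noun}; 5:pritdou {Adj}; 6:pritdou {Adj}; 7:vroushep {Det,Noun}; 8:zrautri {Noun}.
There are 32 candidate sequences in total.
The sequences that satisfy every rule: Adv Adj Adj Noun Adj Adj Noun Noun.
Count = 1.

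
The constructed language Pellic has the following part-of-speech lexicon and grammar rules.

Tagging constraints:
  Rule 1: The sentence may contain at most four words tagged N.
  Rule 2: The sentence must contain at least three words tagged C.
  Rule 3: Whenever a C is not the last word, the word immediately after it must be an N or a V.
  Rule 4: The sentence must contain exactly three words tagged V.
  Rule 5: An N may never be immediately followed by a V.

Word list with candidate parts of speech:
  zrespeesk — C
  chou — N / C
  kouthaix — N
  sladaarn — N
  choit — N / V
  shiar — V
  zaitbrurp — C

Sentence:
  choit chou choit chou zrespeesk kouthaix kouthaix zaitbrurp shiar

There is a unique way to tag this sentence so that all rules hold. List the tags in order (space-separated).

Candidates per position — 1:choit {N,V}; 2:chou {N,C}; 3:choit {N,V}; 4:chou {N,C}; 5:zrespeesk {C}; 6:kouthaix {N}; 7:kouthaix {N}; 8:zaitbrurp {C}; 9:shiar {V}.
If word 1 were N, no tagging could satisfy rule 4; so word 1 is V.
If word 3 were N, no tagging could satisfy rule 4; so word 3 is V.
If word 4 were C, no tagging could satisfy rule 3; so word 4 is N.
If word 2 were N, no tagging could satisfy rule 2; so word 2 is C.
The unique satisfying tagging is: V C V N C N N C V.
Verifying each rule — rule 1 ok; rule 2 ok; rule 3 ok; rule 4 ok; rule 5 ok.

V C V N C N N C V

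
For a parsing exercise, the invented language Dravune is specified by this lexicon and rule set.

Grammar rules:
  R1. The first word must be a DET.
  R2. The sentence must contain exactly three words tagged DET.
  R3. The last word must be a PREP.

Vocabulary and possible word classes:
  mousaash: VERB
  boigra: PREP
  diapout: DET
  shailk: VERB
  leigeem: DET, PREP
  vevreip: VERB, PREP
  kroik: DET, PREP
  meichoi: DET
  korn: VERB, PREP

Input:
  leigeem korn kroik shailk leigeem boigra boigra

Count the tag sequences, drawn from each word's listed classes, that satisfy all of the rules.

2

Candidates per position — 1:leigeem {DET,PREP}; 2:korn {VERB,PREP}; 3:kroik {DET,PREP}; 4:shailk {VERB}; 5:leigeem {DET,PREP}; 6:boigra {PREP}; 7:boigra {PREP}.
There are 16 candidate sequences in total.
The sequences that satisfy every rule: DET VERB DET VERB DET PREP PREP; DET PREP DET VERB DET PREP PREP.
Count = 2.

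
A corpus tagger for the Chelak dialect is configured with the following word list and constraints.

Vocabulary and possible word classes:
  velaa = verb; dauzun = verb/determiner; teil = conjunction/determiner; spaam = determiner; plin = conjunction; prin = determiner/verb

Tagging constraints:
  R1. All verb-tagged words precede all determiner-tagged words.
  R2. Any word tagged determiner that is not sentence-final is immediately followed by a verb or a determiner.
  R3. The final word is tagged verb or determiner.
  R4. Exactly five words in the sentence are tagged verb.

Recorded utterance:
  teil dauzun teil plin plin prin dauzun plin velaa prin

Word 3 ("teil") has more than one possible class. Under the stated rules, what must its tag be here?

conjunction

Candidates per position — 1:teil {conjunction,determiner}; 2:dauzun {verb,determiner}; 3:teil {conjunction,determiner}; 4:plin {conjunction}; 5:plin {conjunction}; 6:prin {determiner,verb}; 7:dauzun {verb,determiner}; 8:plin {conjunction}; 9:velaa {verb}; 10:prin {determiner,verb}.
Position 1: tagging it determiner would leave rule 1 unsatisfiable, so it must be conjunction.
Position 2: tagging it determiner would leave rule 1 unsatisfiable, so it must be verb.
Position 3: tagging it determiner would leave rule 1 unsatisfiable, so it must be conjunction.
Position 6: tagging it determiner would leave rule 1 unsatisfiable, so it must be verb.
Position 7: tagging it determiner would leave rule 1 unsatisfiable, so it must be verb.
Position 10: tagging it determiner would leave rule 4 unsatisfiable, so it must be verb.
So the tagging must be: conjunction verb conjunction conjunction conjunction verb verb conjunction verb verb.
Verifying each rule — rule 1 holds; rule 2 holds; rule 3 holds; rule 4 holds.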